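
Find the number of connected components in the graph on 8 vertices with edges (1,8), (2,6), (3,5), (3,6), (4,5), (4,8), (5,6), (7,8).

Step 1: Build adjacency list from edges:
  1: 8
  2: 6
  3: 5, 6
  4: 5, 8
  5: 3, 4, 6
  6: 2, 3, 5
  7: 8
  8: 1, 4, 7

Step 2: Run BFS/DFS from vertex 1:
  Visited: {1, 8, 4, 7, 5, 3, 6, 2}
  Reached 8 of 8 vertices

Step 3: All 8 vertices reached from vertex 1, so the graph is connected.
Number of connected components: 1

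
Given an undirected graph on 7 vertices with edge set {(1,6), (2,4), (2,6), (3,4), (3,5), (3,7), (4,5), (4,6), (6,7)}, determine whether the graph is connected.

Step 1: Build adjacency list from edges:
  1: 6
  2: 4, 6
  3: 4, 5, 7
  4: 2, 3, 5, 6
  5: 3, 4
  6: 1, 2, 4, 7
  7: 3, 6

Step 2: Run BFS/DFS from vertex 1:
  Visited: {1, 6, 2, 4, 7, 3, 5}
  Reached 7 of 7 vertices

Step 3: All 7 vertices reached from vertex 1, so the graph is connected.
Answer: Yes, the graph is connected.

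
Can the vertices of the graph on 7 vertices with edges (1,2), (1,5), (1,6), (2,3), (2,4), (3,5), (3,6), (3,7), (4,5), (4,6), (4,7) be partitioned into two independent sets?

Step 1: Attempt 2-coloring using BFS:
  Start at vertex 1, assign color 0
  Color vertex 2 with color 1 (neighbor of 1)
  Color vertex 5 with color 1 (neighbor of 1)
  Color vertex 6 with color 1 (neighbor of 1)
  Color vertex 3 with color 0 (neighbor of 2)
  Color vertex 4 with color 0 (neighbor of 2)
  Color vertex 7 with color 1 (neighbor of 3)

Step 2: 2-coloring succeeded. No conflicts found.
  Set A (color 0): {1, 3, 4}
  Set B (color 1): {2, 5, 6, 7}

The graph is bipartite with partition {1, 3, 4}, {2, 5, 6, 7}.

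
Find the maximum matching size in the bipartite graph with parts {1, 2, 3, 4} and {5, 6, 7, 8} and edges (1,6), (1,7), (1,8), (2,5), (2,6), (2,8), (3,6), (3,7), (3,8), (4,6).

Step 1: List the neighbors of each left vertex:
  1: 6, 7, 8
  2: 5, 6, 8
  3: 6, 7, 8
  4: 6

Step 2: Greedily match left vertices, then look for augmenting paths:
  Match 1 -- 8
  Match 2 -- 5
  Match 3 -- 7
  Match 4 -- 6
  No augmenting path remains.

Step 3: Verify this is maximum:
  Matching size 4 = min(|L|, |R|) = min(4, 4), which is an upper bound, so this matching is maximum.

Maximum matching: {(1,8), (2,5), (3,7), (4,6)}
Size: 4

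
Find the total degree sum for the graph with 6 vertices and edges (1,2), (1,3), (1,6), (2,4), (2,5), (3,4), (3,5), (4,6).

Step 1: Count edges incident to each vertex:
  deg(1) = 3 (neighbors: 2, 3, 6)
  deg(2) = 3 (neighbors: 1, 4, 5)
  deg(3) = 3 (neighbors: 1, 4, 5)
  deg(4) = 3 (neighbors: 2, 3, 6)
  deg(5) = 2 (neighbors: 2, 3)
  deg(6) = 2 (neighbors: 1, 4)

Step 2: Sum all degrees:
  3 + 3 + 3 + 3 + 2 + 2 = 16

Verification: sum of degrees = 2 * |E| = 2 * 8 = 16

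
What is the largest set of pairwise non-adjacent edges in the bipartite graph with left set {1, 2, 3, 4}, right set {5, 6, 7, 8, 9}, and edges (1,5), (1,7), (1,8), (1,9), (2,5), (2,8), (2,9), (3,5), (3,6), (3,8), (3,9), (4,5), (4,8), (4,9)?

Step 1: List the neighbors of each left vertex:
  1: 5, 7, 8, 9
  2: 5, 8, 9
  3: 5, 6, 8, 9
  4: 5, 8, 9

Step 2: Greedily match left vertices, then look for augmenting paths:
  Match 1 -- 5
  Match 2 -- 8
  Match 3 -- 6
  Match 4 -- 9
  No augmenting path remains.

Step 3: Verify this is maximum:
  Matching size 4 = min(|L|, |R|) = min(4, 5), which is an upper bound, so this matching is maximum.

Maximum matching: {(1,5), (2,8), (3,6), (4,9)}
Size: 4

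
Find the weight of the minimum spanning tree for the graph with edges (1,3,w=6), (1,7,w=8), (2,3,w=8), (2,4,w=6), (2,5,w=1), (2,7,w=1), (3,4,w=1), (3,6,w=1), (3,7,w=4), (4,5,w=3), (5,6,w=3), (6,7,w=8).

Apply Kruskal's algorithm (sort edges by weight, add if no cycle):

Sorted edges by weight:
  (2,7) w=1
  (2,5) w=1
  (3,4) w=1
  (3,6) w=1
  (4,5) w=3
  (5,6) w=3
  (3,7) w=4
  (1,3) w=6
  (2,4) w=6
  (1,7) w=8
  (2,3) w=8
  (6,7) w=8

Add edge (2,7) w=1 -- no cycle. Running total: 1
Add edge (2,5) w=1 -- no cycle. Running total: 2
Add edge (3,4) w=1 -- no cycle. Running total: 3
Add edge (3,6) w=1 -- no cycle. Running total: 4
Add edge (4,5) w=3 -- no cycle. Running total: 7
Skip edge (5,6) w=3 -- would create cycle
Skip edge (3,7) w=4 -- would create cycle
Add edge (1,3) w=6 -- no cycle. Running total: 13

MST edges: (2,7,w=1), (2,5,w=1), (3,4,w=1), (3,6,w=1), (4,5,w=3), (1,3,w=6)
Total MST weight: 1 + 1 + 1 + 1 + 3 + 6 = 13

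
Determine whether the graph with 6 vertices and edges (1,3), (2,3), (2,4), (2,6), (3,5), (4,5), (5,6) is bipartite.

Step 1: Attempt 2-coloring using BFS:
  Start at vertex 1, assign color 0
  Color vertex 3 with color 1 (neighbor of 1)
  Color vertex 2 with color 0 (neighbor of 3)
  Color vertex 5 with color 0 (neighbor of 3)
  Color vertex 4 with color 1 (neighbor of 2)
  Color vertex 6 with color 1 (neighbor of 2)

Step 2: 2-coloring succeeded. No conflicts found.
  Set A (color 0): {1, 2, 5}
  Set B (color 1): {3, 4, 6}

The graph is bipartite with partition {1, 2, 5}, {3, 4, 6}.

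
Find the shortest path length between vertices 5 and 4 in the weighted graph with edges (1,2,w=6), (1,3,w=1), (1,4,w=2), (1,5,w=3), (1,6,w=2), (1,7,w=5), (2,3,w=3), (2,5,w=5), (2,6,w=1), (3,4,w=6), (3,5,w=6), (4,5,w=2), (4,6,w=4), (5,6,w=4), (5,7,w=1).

Step 1: Build adjacency list with weights:
  1: 2(w=6), 3(w=1), 4(w=2), 5(w=3), 6(w=2), 7(w=5)
  2: 1(w=6), 3(w=3), 5(w=5), 6(w=1)
  3: 1(w=1), 2(w=3), 4(w=6), 5(w=6)
  4: 1(w=2), 3(w=6), 5(w=2), 6(w=4)
  5: 1(w=3), 2(w=5), 3(w=6), 4(w=2), 6(w=4), 7(w=1)
  6: 1(w=2), 2(w=1), 4(w=4), 5(w=4)
  7: 1(w=5), 5(w=1)

Step 2: Apply Dijkstra's algorithm from vertex 5:
  Visit vertex 5 (distance=0)
    Update dist[1] = 3
    Update dist[2] = 5
    Update dist[3] = 6
    Update dist[4] = 2
    Update dist[6] = 4
    Update dist[7] = 1
  Visit vertex 7 (distance=1)
  Visit vertex 4 (distance=2)

Step 3: Shortest path: 5 -> 4
Total weight: 2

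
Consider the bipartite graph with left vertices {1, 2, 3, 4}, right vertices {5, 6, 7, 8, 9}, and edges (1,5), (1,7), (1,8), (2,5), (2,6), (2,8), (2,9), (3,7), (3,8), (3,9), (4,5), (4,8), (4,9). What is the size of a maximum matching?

Step 1: List the neighbors of each left vertex:
  1: 5, 7, 8
  2: 5, 6, 8, 9
  3: 7, 8, 9
  4: 5, 8, 9

Step 2: Greedily match left vertices, then look for augmenting paths:
  Match 1 -- 5
  Match 2 -- 6
  Match 3 -- 7
  Match 4 -- 8
  No augmenting path remains.

Step 3: Verify this is maximum:
  Matching size 4 = min(|L|, |R|) = min(4, 5), which is an upper bound, so this matching is maximum.

Maximum matching: {(1,5), (2,6), (3,7), (4,8)}
Size: 4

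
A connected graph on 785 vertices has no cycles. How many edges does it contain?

A tree on n vertices always has exactly n - 1 edges.
For n = 785: edges = 785 - 1 = 784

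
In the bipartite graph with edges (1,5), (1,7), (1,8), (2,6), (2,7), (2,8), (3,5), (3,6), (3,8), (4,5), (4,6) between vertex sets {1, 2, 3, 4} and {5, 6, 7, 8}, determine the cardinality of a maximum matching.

Step 1: List the neighbors of each left vertex:
  1: 5, 7, 8
  2: 6, 7, 8
  3: 5, 6, 8
  4: 5, 6

Step 2: Greedily match left vertices, then look for augmenting paths:
  Match 1 -- 7
  Match 2 -- 6
  Match 3 -- 8
  Match 4 -- 5
  No augmenting path remains.

Step 3: Verify this is maximum:
  Matching size 4 = min(|L|, |R|) = min(4, 4), which is an upper bound, so this matching is maximum.

Maximum matching: {(1,7), (2,6), (3,8), (4,5)}
Size: 4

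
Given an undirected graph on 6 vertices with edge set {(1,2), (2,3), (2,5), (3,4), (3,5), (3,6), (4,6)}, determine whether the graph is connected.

Step 1: Build adjacency list from edges:
  1: 2
  2: 1, 3, 5
  3: 2, 4, 5, 6
  4: 3, 6
  5: 2, 3
  6: 3, 4

Step 2: Run BFS/DFS from vertex 1:
  Visited: {1, 2, 3, 5, 4, 6}
  Reached 6 of 6 vertices

Step 3: All 6 vertices reached from vertex 1, so the graph is connected.
Answer: Yes, the graph is connected.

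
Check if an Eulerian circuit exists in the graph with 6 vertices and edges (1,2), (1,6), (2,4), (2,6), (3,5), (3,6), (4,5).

Step 1: Find the degree of each vertex:
  deg(1) = 2
  deg(2) = 3
  deg(3) = 2
  deg(4) = 2
  deg(5) = 2
  deg(6) = 3

Step 2: Count vertices with odd degree:
  Odd-degree vertices: 2, 6 (2 total)

Step 3: Apply Euler's theorem:
  - Eulerian circuit exists iff graph is connected and all vertices have even degree
  - Eulerian path exists iff graph is connected and has 0 or 2 odd-degree vertices

Graph is connected with exactly 2 odd-degree vertices (2, 6).
Eulerian path exists (starting and ending at the odd-degree vertices), but no Eulerian circuit.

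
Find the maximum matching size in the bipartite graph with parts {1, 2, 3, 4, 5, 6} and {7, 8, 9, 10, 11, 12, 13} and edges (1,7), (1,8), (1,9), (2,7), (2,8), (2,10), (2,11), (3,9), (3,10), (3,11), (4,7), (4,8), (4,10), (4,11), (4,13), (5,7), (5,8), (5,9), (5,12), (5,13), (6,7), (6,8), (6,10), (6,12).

Step 1: List the neighbors of each left vertex:
  1: 7, 8, 9
  2: 7, 8, 10, 11
  3: 9, 10, 11
  4: 7, 8, 10, 11, 13
  5: 7, 8, 9, 12, 13
  6: 7, 8, 10, 12

Step 2: Greedily match left vertices, then look for augmenting paths:
  Match 1 -- 7
  Match 2 -- 11
  Match 3 -- 9
  Match 4 -- 10
  Match 5 -- 12
  Match 6 -- 8
  No augmenting path remains.

Step 3: Verify this is maximum:
  Matching size 6 = min(|L|, |R|) = min(6, 7), which is an upper bound, so this matching is maximum.

Maximum matching: {(1,7), (2,11), (3,9), (4,10), (5,12), (6,8)}
Size: 6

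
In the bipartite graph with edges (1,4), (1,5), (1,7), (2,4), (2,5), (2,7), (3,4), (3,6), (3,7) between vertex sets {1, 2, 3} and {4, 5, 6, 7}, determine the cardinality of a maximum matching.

Step 1: List the neighbors of each left vertex:
  1: 4, 5, 7
  2: 4, 5, 7
  3: 4, 6, 7

Step 2: Greedily match left vertices, then look for augmenting paths:
  Match 1 -- 4
  Match 2 -- 5
  Match 3 -- 6
  No augmenting path remains.

Step 3: Verify this is maximum:
  Matching size 3 = min(|L|, |R|) = min(3, 4), which is an upper bound, so this matching is maximum.

Maximum matching: {(1,4), (2,5), (3,6)}
Size: 3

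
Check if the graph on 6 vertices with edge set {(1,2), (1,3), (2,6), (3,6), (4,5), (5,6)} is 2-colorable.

Step 1: Attempt 2-coloring using BFS:
  Start at vertex 1, assign color 0
  Color vertex 2 with color 1 (neighbor of 1)
  Color vertex 3 with color 1 (neighbor of 1)
  Color vertex 6 with color 0 (neighbor of 2)
  Color vertex 5 with color 1 (neighbor of 6)
  Color vertex 4 with color 0 (neighbor of 5)

Step 2: 2-coloring succeeded. No conflicts found.
  Set A (color 0): {1, 4, 6}
  Set B (color 1): {2, 3, 5}

The graph is bipartite with partition {1, 4, 6}, {2, 3, 5}.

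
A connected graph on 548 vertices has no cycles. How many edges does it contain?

A tree on n vertices always has exactly n - 1 edges.
For n = 548: edges = 548 - 1 = 547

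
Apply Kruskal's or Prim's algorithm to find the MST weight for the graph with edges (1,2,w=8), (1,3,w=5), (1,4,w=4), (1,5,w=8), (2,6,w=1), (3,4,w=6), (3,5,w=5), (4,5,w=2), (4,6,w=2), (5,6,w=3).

Apply Kruskal's algorithm (sort edges by weight, add if no cycle):

Sorted edges by weight:
  (2,6) w=1
  (4,6) w=2
  (4,5) w=2
  (5,6) w=3
  (1,4) w=4
  (1,3) w=5
  (3,5) w=5
  (3,4) w=6
  (1,2) w=8
  (1,5) w=8

Add edge (2,6) w=1 -- no cycle. Running total: 1
Add edge (4,6) w=2 -- no cycle. Running total: 3
Add edge (4,5) w=2 -- no cycle. Running total: 5
Skip edge (5,6) w=3 -- would create cycle
Add edge (1,4) w=4 -- no cycle. Running total: 9
Add edge (1,3) w=5 -- no cycle. Running total: 14

MST edges: (2,6,w=1), (4,6,w=2), (4,5,w=2), (1,4,w=4), (1,3,w=5)
Total MST weight: 1 + 2 + 2 + 4 + 5 = 14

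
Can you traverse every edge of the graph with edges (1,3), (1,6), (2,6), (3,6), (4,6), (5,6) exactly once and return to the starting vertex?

Step 1: Find the degree of each vertex:
  deg(1) = 2
  deg(2) = 1
  deg(3) = 2
  deg(4) = 1
  deg(5) = 1
  deg(6) = 5

Step 2: Count vertices with odd degree:
  Odd-degree vertices: 2, 4, 5, 6 (4 total)

Step 3: Apply Euler's theorem:
  - Eulerian circuit exists iff graph is connected and all vertices have even degree
  - Eulerian path exists iff graph is connected and has 0 or 2 odd-degree vertices

Graph has 4 odd-degree vertices (need 0 or 2).
Neither Eulerian path nor Eulerian circuit exists.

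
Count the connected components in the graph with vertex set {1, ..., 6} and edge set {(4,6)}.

Step 1: Build adjacency list from edges:
  1: (none)
  2: (none)
  3: (none)
  4: 6
  5: (none)
  6: 4

Step 2: Run BFS/DFS from vertex 1:
  Visited: {1}
  Reached 1 of 6 vertices

Step 3: Only 1 of 6 vertices reached. Graph is disconnected.
Connected components: {1}, {2}, {3}, {4, 6}, {5}
Number of connected components: 5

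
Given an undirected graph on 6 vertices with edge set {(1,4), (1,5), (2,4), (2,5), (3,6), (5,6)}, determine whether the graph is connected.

Step 1: Build adjacency list from edges:
  1: 4, 5
  2: 4, 5
  3: 6
  4: 1, 2
  5: 1, 2, 6
  6: 3, 5

Step 2: Run BFS/DFS from vertex 1:
  Visited: {1, 4, 5, 2, 6, 3}
  Reached 6 of 6 vertices

Step 3: All 6 vertices reached from vertex 1, so the graph is connected.
Answer: Yes, the graph is connected.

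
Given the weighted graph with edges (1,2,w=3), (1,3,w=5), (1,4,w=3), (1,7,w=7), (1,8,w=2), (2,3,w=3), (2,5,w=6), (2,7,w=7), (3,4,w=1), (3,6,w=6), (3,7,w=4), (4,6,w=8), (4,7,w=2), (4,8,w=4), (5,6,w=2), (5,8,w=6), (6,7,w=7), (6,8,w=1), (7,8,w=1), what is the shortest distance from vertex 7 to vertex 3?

Step 1: Build adjacency list with weights:
  1: 2(w=3), 3(w=5), 4(w=3), 7(w=7), 8(w=2)
  2: 1(w=3), 3(w=3), 5(w=6), 7(w=7)
  3: 1(w=5), 2(w=3), 4(w=1), 6(w=6), 7(w=4)
  4: 1(w=3), 3(w=1), 6(w=8), 7(w=2), 8(w=4)
  5: 2(w=6), 6(w=2), 8(w=6)
  6: 3(w=6), 4(w=8), 5(w=2), 7(w=7), 8(w=1)
  7: 1(w=7), 2(w=7), 3(w=4), 4(w=2), 6(w=7), 8(w=1)
  8: 1(w=2), 4(w=4), 5(w=6), 6(w=1), 7(w=1)

Step 2: Apply Dijkstra's algorithm from vertex 7:
  Visit vertex 7 (distance=0)
    Update dist[1] = 7
    Update dist[2] = 7
    Update dist[3] = 4
    Update dist[4] = 2
    Update dist[6] = 7
    Update dist[8] = 1
  Visit vertex 8 (distance=1)
    Update dist[1] = 3
    Update dist[5] = 7
    Update dist[6] = 2
  Visit vertex 4 (distance=2)
    Update dist[3] = 3
  Visit vertex 6 (distance=2)
    Update dist[5] = 4
  Visit vertex 1 (distance=3)
    Update dist[2] = 6
  Visit vertex 3 (distance=3)

Step 3: Shortest path: 7 -> 4 -> 3
Total weight: 2 + 1 = 3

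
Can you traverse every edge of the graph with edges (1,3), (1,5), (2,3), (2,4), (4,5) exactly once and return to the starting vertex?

Step 1: Find the degree of each vertex:
  deg(1) = 2
  deg(2) = 2
  deg(3) = 2
  deg(4) = 2
  deg(5) = 2

Step 2: Count vertices with odd degree:
  All vertices have even degree (0 odd-degree vertices)

Step 3: Apply Euler's theorem:
  - Eulerian circuit exists iff graph is connected and all vertices have even degree
  - Eulerian path exists iff graph is connected and has 0 or 2 odd-degree vertices

Graph is connected with 0 odd-degree vertices.
Both Eulerian circuit and Eulerian path exist.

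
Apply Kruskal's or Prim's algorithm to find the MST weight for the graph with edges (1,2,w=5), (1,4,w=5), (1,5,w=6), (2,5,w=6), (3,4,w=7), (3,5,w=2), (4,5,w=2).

Apply Kruskal's algorithm (sort edges by weight, add if no cycle):

Sorted edges by weight:
  (3,5) w=2
  (4,5) w=2
  (1,2) w=5
  (1,4) w=5
  (1,5) w=6
  (2,5) w=6
  (3,4) w=7

Add edge (3,5) w=2 -- no cycle. Running total: 2
Add edge (4,5) w=2 -- no cycle. Running total: 4
Add edge (1,2) w=5 -- no cycle. Running total: 9
Add edge (1,4) w=5 -- no cycle. Running total: 14

MST edges: (3,5,w=2), (4,5,w=2), (1,2,w=5), (1,4,w=5)
Total MST weight: 2 + 2 + 5 + 5 = 14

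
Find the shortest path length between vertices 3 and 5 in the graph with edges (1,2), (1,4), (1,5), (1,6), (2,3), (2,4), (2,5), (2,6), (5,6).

Step 1: Build adjacency list:
  1: 2, 4, 5, 6
  2: 1, 3, 4, 5, 6
  3: 2
  4: 1, 2
  5: 1, 2, 6
  6: 1, 2, 5

Step 2: BFS from vertex 3 to find shortest path to 5:
  vertex 2 reached at distance 1
  vertex 1 reached at distance 2
  vertex 4 reached at distance 2
  vertex 5 reached at distance 2

Step 3: Shortest path: 3 -> 2 -> 5
Path length: 2 edges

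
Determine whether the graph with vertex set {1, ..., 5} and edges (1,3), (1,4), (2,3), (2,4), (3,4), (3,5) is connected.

Step 1: Build adjacency list from edges:
  1: 3, 4
  2: 3, 4
  3: 1, 2, 4, 5
  4: 1, 2, 3
  5: 3

Step 2: Run BFS/DFS from vertex 1:
  Visited: {1, 3, 4, 2, 5}
  Reached 5 of 5 vertices

Step 3: All 5 vertices reached from vertex 1, so the graph is connected.
Answer: Yes, the graph is connected.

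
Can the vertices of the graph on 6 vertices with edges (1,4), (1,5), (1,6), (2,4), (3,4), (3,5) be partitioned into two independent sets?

Step 1: Attempt 2-coloring using BFS:
  Start at vertex 1, assign color 0
  Color vertex 4 with color 1 (neighbor of 1)
  Color vertex 5 with color 1 (neighbor of 1)
  Color vertex 6 with color 1 (neighbor of 1)
  Color vertex 2 with color 0 (neighbor of 4)
  Color vertex 3 with color 0 (neighbor of 4)

Step 2: 2-coloring succeeded. No conflicts found.
  Set A (color 0): {1, 2, 3}
  Set B (color 1): {4, 5, 6}

The graph is bipartite with partition {1, 2, 3}, {4, 5, 6}.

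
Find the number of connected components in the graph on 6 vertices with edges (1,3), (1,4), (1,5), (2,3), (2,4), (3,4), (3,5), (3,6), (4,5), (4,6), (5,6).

Step 1: Build adjacency list from edges:
  1: 3, 4, 5
  2: 3, 4
  3: 1, 2, 4, 5, 6
  4: 1, 2, 3, 5, 6
  5: 1, 3, 4, 6
  6: 3, 4, 5

Step 2: Run BFS/DFS from vertex 1:
  Visited: {1, 3, 4, 5, 2, 6}
  Reached 6 of 6 vertices

Step 3: All 6 vertices reached from vertex 1, so the graph is connected.
Number of connected components: 1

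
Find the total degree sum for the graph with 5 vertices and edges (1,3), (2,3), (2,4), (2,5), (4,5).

Step 1: Count edges incident to each vertex:
  deg(1) = 1 (neighbors: 3)
  deg(2) = 3 (neighbors: 3, 4, 5)
  deg(3) = 2 (neighbors: 1, 2)
  deg(4) = 2 (neighbors: 2, 5)
  deg(5) = 2 (neighbors: 2, 4)

Step 2: Sum all degrees:
  1 + 3 + 2 + 2 + 2 = 10

Verification: sum of degrees = 2 * |E| = 2 * 5 = 10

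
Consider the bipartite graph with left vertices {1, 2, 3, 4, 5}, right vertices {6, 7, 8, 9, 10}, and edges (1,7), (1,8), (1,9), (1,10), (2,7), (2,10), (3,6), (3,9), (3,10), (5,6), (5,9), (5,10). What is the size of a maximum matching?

Step 1: List the neighbors of each left vertex:
  1: 7, 8, 9, 10
  2: 7, 10
  3: 6, 9, 10
  4: (none)
  5: 6, 9, 10

Step 2: Greedily match left vertices, then look for augmenting paths:
  Match 1 -- 7
  Match 2 -- 10
  Match 3 -- 6
  Match 5 -- 9
  No augmenting path remains.

Step 3: Verify this is maximum:
  Matching has size 4. The vertex set {1, 2, 3, 5} covers every edge and has size 4; any matching has at most one edge per cover vertex, so 4 is maximum (König's theorem).

Maximum matching: {(1,7), (2,10), (3,6), (5,9)}
Size: 4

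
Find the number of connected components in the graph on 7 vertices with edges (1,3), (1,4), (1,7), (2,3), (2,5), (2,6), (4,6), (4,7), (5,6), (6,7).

Step 1: Build adjacency list from edges:
  1: 3, 4, 7
  2: 3, 5, 6
  3: 1, 2
  4: 1, 6, 7
  5: 2, 6
  6: 2, 4, 5, 7
  7: 1, 4, 6

Step 2: Run BFS/DFS from vertex 1:
  Visited: {1, 3, 4, 7, 2, 6, 5}
  Reached 7 of 7 vertices

Step 3: All 7 vertices reached from vertex 1, so the graph is connected.
Number of connected components: 1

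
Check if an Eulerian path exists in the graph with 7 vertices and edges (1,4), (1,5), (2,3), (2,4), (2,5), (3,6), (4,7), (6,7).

Step 1: Find the degree of each vertex:
  deg(1) = 2
  deg(2) = 3
  deg(3) = 2
  deg(4) = 3
  deg(5) = 2
  deg(6) = 2
  deg(7) = 2

Step 2: Count vertices with odd degree:
  Odd-degree vertices: 2, 4 (2 total)

Step 3: Apply Euler's theorem:
  - Eulerian circuit exists iff graph is connected and all vertices have even degree
  - Eulerian path exists iff graph is connected and has 0 or 2 odd-degree vertices

Graph is connected with exactly 2 odd-degree vertices (2, 4).
Eulerian path exists (starting and ending at the odd-degree vertices), but no Eulerian circuit.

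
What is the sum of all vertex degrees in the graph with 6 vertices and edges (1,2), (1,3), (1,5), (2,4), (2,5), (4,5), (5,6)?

Step 1: Count edges incident to each vertex:
  deg(1) = 3 (neighbors: 2, 3, 5)
  deg(2) = 3 (neighbors: 1, 4, 5)
  deg(3) = 1 (neighbors: 1)
  deg(4) = 2 (neighbors: 2, 5)
  deg(5) = 4 (neighbors: 1, 2, 4, 6)
  deg(6) = 1 (neighbors: 5)

Step 2: Sum all degrees:
  3 + 3 + 1 + 2 + 4 + 1 = 14

Verification: sum of degrees = 2 * |E| = 2 * 7 = 14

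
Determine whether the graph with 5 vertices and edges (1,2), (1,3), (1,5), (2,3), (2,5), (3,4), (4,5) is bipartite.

Step 1: Attempt 2-coloring using BFS:
  Start at vertex 1, assign color 0
  Color vertex 2 with color 1 (neighbor of 1)
  Color vertex 3 with color 1 (neighbor of 1)
  Color vertex 5 with color 1 (neighbor of 1)

Step 2: Conflict found! Vertices 2 and 3 are adjacent but have the same color.
This means the graph contains an odd cycle.

The graph is NOT bipartite.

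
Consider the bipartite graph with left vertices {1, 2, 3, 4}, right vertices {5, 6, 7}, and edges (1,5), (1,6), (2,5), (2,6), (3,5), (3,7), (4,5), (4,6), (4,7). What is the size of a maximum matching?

Step 1: List the neighbors of each left vertex:
  1: 5, 6
  2: 5, 6
  3: 5, 7
  4: 5, 6, 7

Step 2: Greedily match left vertices, then look for augmenting paths:
  Match 1 -- 5
  Match 2 -- 6
  Match 3 -- 7
  No augmenting path remains.

Step 3: Verify this is maximum:
  Matching size 3 = min(|L|, |R|) = min(4, 3), which is an upper bound, so this matching is maximum.

Maximum matching: {(1,5), (2,6), (3,7)}
Size: 3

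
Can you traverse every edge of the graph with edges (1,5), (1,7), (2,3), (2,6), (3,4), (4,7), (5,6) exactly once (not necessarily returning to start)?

Step 1: Find the degree of each vertex:
  deg(1) = 2
  deg(2) = 2
  deg(3) = 2
  deg(4) = 2
  deg(5) = 2
  deg(6) = 2
  deg(7) = 2

Step 2: Count vertices with odd degree:
  All vertices have even degree (0 odd-degree vertices)

Step 3: Apply Euler's theorem:
  - Eulerian circuit exists iff graph is connected and all vertices have even degree
  - Eulerian path exists iff graph is connected and has 0 or 2 odd-degree vertices

Graph is connected with 0 odd-degree vertices.
Both Eulerian circuit and Eulerian path exist.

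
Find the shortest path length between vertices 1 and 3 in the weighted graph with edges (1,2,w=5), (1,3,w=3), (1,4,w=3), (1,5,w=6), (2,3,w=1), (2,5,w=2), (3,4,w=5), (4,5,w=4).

Step 1: Build adjacency list with weights:
  1: 2(w=5), 3(w=3), 4(w=3), 5(w=6)
  2: 1(w=5), 3(w=1), 5(w=2)
  3: 1(w=3), 2(w=1), 4(w=5)
  4: 1(w=3), 3(w=5), 5(w=4)
  5: 1(w=6), 2(w=2), 4(w=4)

Step 2: Apply Dijkstra's algorithm from vertex 1:
  Visit vertex 1 (distance=0)
    Update dist[2] = 5
    Update dist[3] = 3
    Update dist[4] = 3
    Update dist[5] = 6
  Visit vertex 3 (distance=3)
    Update dist[2] = 4

Step 3: Shortest path: 1 -> 3
Total weight: 3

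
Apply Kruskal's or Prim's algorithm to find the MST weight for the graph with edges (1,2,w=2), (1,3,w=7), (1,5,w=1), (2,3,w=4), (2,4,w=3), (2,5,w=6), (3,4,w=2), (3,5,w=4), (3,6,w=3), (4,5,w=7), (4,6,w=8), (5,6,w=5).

Apply Kruskal's algorithm (sort edges by weight, add if no cycle):

Sorted edges by weight:
  (1,5) w=1
  (1,2) w=2
  (3,4) w=2
  (2,4) w=3
  (3,6) w=3
  (2,3) w=4
  (3,5) w=4
  (5,6) w=5
  (2,5) w=6
  (1,3) w=7
  (4,5) w=7
  (4,6) w=8

Add edge (1,5) w=1 -- no cycle. Running total: 1
Add edge (1,2) w=2 -- no cycle. Running total: 3
Add edge (3,4) w=2 -- no cycle. Running total: 5
Add edge (2,4) w=3 -- no cycle. Running total: 8
Add edge (3,6) w=3 -- no cycle. Running total: 11

MST edges: (1,5,w=1), (1,2,w=2), (3,4,w=2), (2,4,w=3), (3,6,w=3)
Total MST weight: 1 + 2 + 2 + 3 + 3 = 11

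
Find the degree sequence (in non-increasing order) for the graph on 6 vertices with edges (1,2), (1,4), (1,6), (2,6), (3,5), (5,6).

Step 1: Count edges incident to each vertex:
  deg(1) = 3 (neighbors: 2, 4, 6)
  deg(2) = 2 (neighbors: 1, 6)
  deg(3) = 1 (neighbors: 5)
  deg(4) = 1 (neighbors: 1)
  deg(5) = 2 (neighbors: 3, 6)
  deg(6) = 3 (neighbors: 1, 2, 5)

Step 2: Sort degrees in non-increasing order:
  Degrees: [3, 2, 1, 1, 2, 3] -> sorted: [3, 3, 2, 2, 1, 1]

Degree sequence: [3, 3, 2, 2, 1, 1]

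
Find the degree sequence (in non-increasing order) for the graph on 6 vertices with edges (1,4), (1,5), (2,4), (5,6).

Step 1: Count edges incident to each vertex:
  deg(1) = 2 (neighbors: 4, 5)
  deg(2) = 1 (neighbors: 4)
  deg(3) = 0 (neighbors: none)
  deg(4) = 2 (neighbors: 1, 2)
  deg(5) = 2 (neighbors: 1, 6)
  deg(6) = 1 (neighbors: 5)

Step 2: Sort degrees in non-increasing order:
  Degrees: [2, 1, 0, 2, 2, 1] -> sorted: [2, 2, 2, 1, 1, 0]

Degree sequence: [2, 2, 2, 1, 1, 0]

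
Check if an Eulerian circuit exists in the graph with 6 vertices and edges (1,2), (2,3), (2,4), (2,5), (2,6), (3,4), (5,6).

Step 1: Find the degree of each vertex:
  deg(1) = 1
  deg(2) = 5
  deg(3) = 2
  deg(4) = 2
  deg(5) = 2
  deg(6) = 2

Step 2: Count vertices with odd degree:
  Odd-degree vertices: 1, 2 (2 total)

Step 3: Apply Euler's theorem:
  - Eulerian circuit exists iff graph is connected and all vertices have even degree
  - Eulerian path exists iff graph is connected and has 0 or 2 odd-degree vertices

Graph is connected with exactly 2 odd-degree vertices (1, 2).
Eulerian path exists (starting and ending at the odd-degree vertices), but no Eulerian circuit.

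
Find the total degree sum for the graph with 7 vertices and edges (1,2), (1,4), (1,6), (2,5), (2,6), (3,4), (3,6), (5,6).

Step 1: Count edges incident to each vertex:
  deg(1) = 3 (neighbors: 2, 4, 6)
  deg(2) = 3 (neighbors: 1, 5, 6)
  deg(3) = 2 (neighbors: 4, 6)
  deg(4) = 2 (neighbors: 1, 3)
  deg(5) = 2 (neighbors: 2, 6)
  deg(6) = 4 (neighbors: 1, 2, 3, 5)
  deg(7) = 0 (neighbors: none)

Step 2: Sum all degrees:
  3 + 3 + 2 + 2 + 2 + 4 + 0 = 16

Verification: sum of degrees = 2 * |E| = 2 * 8 = 16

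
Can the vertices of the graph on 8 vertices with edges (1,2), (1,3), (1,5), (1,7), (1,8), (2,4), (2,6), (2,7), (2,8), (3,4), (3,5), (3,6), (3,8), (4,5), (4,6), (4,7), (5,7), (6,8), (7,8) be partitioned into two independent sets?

Step 1: Attempt 2-coloring using BFS:
  Start at vertex 1, assign color 0
  Color vertex 2 with color 1 (neighbor of 1)
  Color vertex 3 with color 1 (neighbor of 1)
  Color vertex 5 with color 1 (neighbor of 1)
  Color vertex 7 with color 1 (neighbor of 1)
  Color vertex 8 with color 1 (neighbor of 1)
  Color vertex 4 with color 0 (neighbor of 2)
  Color vertex 6 with color 0 (neighbor of 2)

Step 2: Conflict found! Vertices 2 and 7 are adjacent but have the same color.
This means the graph contains an odd cycle.

The graph is NOT bipartite.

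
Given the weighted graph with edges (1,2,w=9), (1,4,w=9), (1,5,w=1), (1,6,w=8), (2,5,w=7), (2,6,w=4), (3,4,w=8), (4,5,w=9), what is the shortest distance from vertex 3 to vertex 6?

Step 1: Build adjacency list with weights:
  1: 2(w=9), 4(w=9), 5(w=1), 6(w=8)
  2: 1(w=9), 5(w=7), 6(w=4)
  3: 4(w=8)
  4: 1(w=9), 3(w=8), 5(w=9)
  5: 1(w=1), 2(w=7), 4(w=9)
  6: 1(w=8), 2(w=4)

Step 2: Apply Dijkstra's algorithm from vertex 3:
  Visit vertex 3 (distance=0)
    Update dist[4] = 8
  Visit vertex 4 (distance=8)
    Update dist[1] = 17
    Update dist[5] = 17
  Visit vertex 1 (distance=17)
    Update dist[2] = 26
    Update dist[6] = 25
  Visit vertex 5 (distance=17)
    Update dist[2] = 24
  Visit vertex 2 (distance=24)
  Visit vertex 6 (distance=25)

Step 3: Shortest path: 3 -> 4 -> 1 -> 6
Total weight: 8 + 9 + 8 = 25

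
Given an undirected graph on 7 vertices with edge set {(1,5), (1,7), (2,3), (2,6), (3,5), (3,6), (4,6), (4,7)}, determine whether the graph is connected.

Step 1: Build adjacency list from edges:
  1: 5, 7
  2: 3, 6
  3: 2, 5, 6
  4: 6, 7
  5: 1, 3
  6: 2, 3, 4
  7: 1, 4

Step 2: Run BFS/DFS from vertex 1:
  Visited: {1, 5, 7, 3, 4, 2, 6}
  Reached 7 of 7 vertices

Step 3: All 7 vertices reached from vertex 1, so the graph is connected.
Answer: Yes, the graph is connected.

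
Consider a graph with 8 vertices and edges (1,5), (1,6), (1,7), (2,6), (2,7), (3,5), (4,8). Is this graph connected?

Step 1: Build adjacency list from edges:
  1: 5, 6, 7
  2: 6, 7
  3: 5
  4: 8
  5: 1, 3
  6: 1, 2
  7: 1, 2
  8: 4

Step 2: Run BFS/DFS from vertex 1:
  Visited: {1, 5, 6, 7, 3, 2}
  Reached 6 of 8 vertices

Step 3: Only 6 of 8 vertices reached. Graph is disconnected.
Connected components: {1, 2, 3, 5, 6, 7}, {4, 8}
Answer: No, the graph is not connected (2 components).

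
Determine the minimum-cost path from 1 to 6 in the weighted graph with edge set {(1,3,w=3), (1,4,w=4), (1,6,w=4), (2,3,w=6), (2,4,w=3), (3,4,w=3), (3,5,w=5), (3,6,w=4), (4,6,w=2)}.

Step 1: Build adjacency list with weights:
  1: 3(w=3), 4(w=4), 6(w=4)
  2: 3(w=6), 4(w=3)
  3: 1(w=3), 2(w=6), 4(w=3), 5(w=5), 6(w=4)
  4: 1(w=4), 2(w=3), 3(w=3), 6(w=2)
  5: 3(w=5)
  6: 1(w=4), 3(w=4), 4(w=2)

Step 2: Apply Dijkstra's algorithm from vertex 1:
  Visit vertex 1 (distance=0)
    Update dist[3] = 3
    Update dist[4] = 4
    Update dist[6] = 4
  Visit vertex 3 (distance=3)
    Update dist[2] = 9
    Update dist[5] = 8
  Visit vertex 4 (distance=4)
    Update dist[2] = 7
  Visit vertex 6 (distance=4)

Step 3: Shortest path: 1 -> 6
Total weight: 4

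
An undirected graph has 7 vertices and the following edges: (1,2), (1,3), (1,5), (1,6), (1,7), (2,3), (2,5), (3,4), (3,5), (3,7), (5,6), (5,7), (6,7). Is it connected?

Step 1: Build adjacency list from edges:
  1: 2, 3, 5, 6, 7
  2: 1, 3, 5
  3: 1, 2, 4, 5, 7
  4: 3
  5: 1, 2, 3, 6, 7
  6: 1, 5, 7
  7: 1, 3, 5, 6

Step 2: Run BFS/DFS from vertex 1:
  Visited: {1, 2, 3, 5, 6, 7, 4}
  Reached 7 of 7 vertices

Step 3: All 7 vertices reached from vertex 1, so the graph is connected.
Answer: Yes, the graph is connected.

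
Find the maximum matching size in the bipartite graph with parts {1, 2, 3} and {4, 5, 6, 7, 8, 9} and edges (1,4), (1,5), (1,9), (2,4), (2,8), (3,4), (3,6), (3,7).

Step 1: List the neighbors of each left vertex:
  1: 4, 5, 9
  2: 4, 8
  3: 4, 6, 7

Step 2: Greedily match left vertices, then look for augmenting paths:
  Match 1 -- 4
  Match 2 -- 8
  Match 3 -- 6
  No augmenting path remains.

Step 3: Verify this is maximum:
  Matching size 3 = min(|L|, |R|) = min(3, 6), which is an upper bound, so this matching is maximum.

Maximum matching: {(1,4), (2,8), (3,6)}
Size: 3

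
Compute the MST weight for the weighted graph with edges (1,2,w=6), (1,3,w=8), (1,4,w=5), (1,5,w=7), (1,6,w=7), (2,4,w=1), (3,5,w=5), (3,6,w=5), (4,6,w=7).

Apply Kruskal's algorithm (sort edges by weight, add if no cycle):

Sorted edges by weight:
  (2,4) w=1
  (1,4) w=5
  (3,6) w=5
  (3,5) w=5
  (1,2) w=6
  (1,6) w=7
  (1,5) w=7
  (4,6) w=7
  (1,3) w=8

Add edge (2,4) w=1 -- no cycle. Running total: 1
Add edge (1,4) w=5 -- no cycle. Running total: 6
Add edge (3,6) w=5 -- no cycle. Running total: 11
Add edge (3,5) w=5 -- no cycle. Running total: 16
Skip edge (1,2) w=6 -- would create cycle
Add edge (1,6) w=7 -- no cycle. Running total: 23

MST edges: (2,4,w=1), (1,4,w=5), (3,6,w=5), (3,5,w=5), (1,6,w=7)
Total MST weight: 1 + 5 + 5 + 5 + 7 = 23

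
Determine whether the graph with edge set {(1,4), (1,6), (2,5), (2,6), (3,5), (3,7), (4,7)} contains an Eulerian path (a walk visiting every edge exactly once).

Step 1: Find the degree of each vertex:
  deg(1) = 2
  deg(2) = 2
  deg(3) = 2
  deg(4) = 2
  deg(5) = 2
  deg(6) = 2
  deg(7) = 2

Step 2: Count vertices with odd degree:
  All vertices have even degree (0 odd-degree vertices)

Step 3: Apply Euler's theorem:
  - Eulerian circuit exists iff graph is connected and all vertices have even degree
  - Eulerian path exists iff graph is connected and has 0 or 2 odd-degree vertices

Graph is connected with 0 odd-degree vertices.
Both Eulerian circuit and Eulerian path exist.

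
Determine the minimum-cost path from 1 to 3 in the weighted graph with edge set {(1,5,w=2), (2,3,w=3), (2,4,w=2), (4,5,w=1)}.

Step 1: Build adjacency list with weights:
  1: 5(w=2)
  2: 3(w=3), 4(w=2)
  3: 2(w=3)
  4: 2(w=2), 5(w=1)
  5: 1(w=2), 4(w=1)

Step 2: Apply Dijkstra's algorithm from vertex 1:
  Visit vertex 1 (distance=0)
    Update dist[5] = 2
  Visit vertex 5 (distance=2)
    Update dist[4] = 3
  Visit vertex 4 (distance=3)
    Update dist[2] = 5
  Visit vertex 2 (distance=5)
    Update dist[3] = 8
  Visit vertex 3 (distance=8)

Step 3: Shortest path: 1 -> 5 -> 4 -> 2 -> 3
Total weight: 2 + 1 + 2 + 3 = 8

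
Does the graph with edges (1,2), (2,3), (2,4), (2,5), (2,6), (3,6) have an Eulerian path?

Step 1: Find the degree of each vertex:
  deg(1) = 1
  deg(2) = 5
  deg(3) = 2
  deg(4) = 1
  deg(5) = 1
  deg(6) = 2

Step 2: Count vertices with odd degree:
  Odd-degree vertices: 1, 2, 4, 5 (4 total)

Step 3: Apply Euler's theorem:
  - Eulerian circuit exists iff graph is connected and all vertices have even degree
  - Eulerian path exists iff graph is connected and has 0 or 2 odd-degree vertices

Graph has 4 odd-degree vertices (need 0 or 2).
Neither Eulerian path nor Eulerian circuit exists.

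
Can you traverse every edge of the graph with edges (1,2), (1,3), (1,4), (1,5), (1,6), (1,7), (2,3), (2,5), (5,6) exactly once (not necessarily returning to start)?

Step 1: Find the degree of each vertex:
  deg(1) = 6
  deg(2) = 3
  deg(3) = 2
  deg(4) = 1
  deg(5) = 3
  deg(6) = 2
  deg(7) = 1

Step 2: Count vertices with odd degree:
  Odd-degree vertices: 2, 4, 5, 7 (4 total)

Step 3: Apply Euler's theorem:
  - Eulerian circuit exists iff graph is connected and all vertices have even degree
  - Eulerian path exists iff graph is connected and has 0 or 2 odd-degree vertices

Graph has 4 odd-degree vertices (need 0 or 2).
Neither Eulerian path nor Eulerian circuit exists.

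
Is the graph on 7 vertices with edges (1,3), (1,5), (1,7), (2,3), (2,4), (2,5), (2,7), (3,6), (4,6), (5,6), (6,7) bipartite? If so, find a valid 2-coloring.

Step 1: Attempt 2-coloring using BFS:
  Start at vertex 1, assign color 0
  Color vertex 3 with color 1 (neighbor of 1)
  Color vertex 5 with color 1 (neighbor of 1)
  Color vertex 7 with color 1 (neighbor of 1)
  Color vertex 2 with color 0 (neighbor of 3)
  Color vertex 6 with color 0 (neighbor of 3)
  Color vertex 4 with color 1 (neighbor of 2)

Step 2: 2-coloring succeeded. No conflicts found.
  Set A (color 0): {1, 2, 6}
  Set B (color 1): {3, 4, 5, 7}

The graph is bipartite with partition {1, 2, 6}, {3, 4, 5, 7}.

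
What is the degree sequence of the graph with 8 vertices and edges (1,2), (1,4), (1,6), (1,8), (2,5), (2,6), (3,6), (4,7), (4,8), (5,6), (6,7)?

Step 1: Count edges incident to each vertex:
  deg(1) = 4 (neighbors: 2, 4, 6, 8)
  deg(2) = 3 (neighbors: 1, 5, 6)
  deg(3) = 1 (neighbors: 6)
  deg(4) = 3 (neighbors: 1, 7, 8)
  deg(5) = 2 (neighbors: 2, 6)
  deg(6) = 5 (neighbors: 1, 2, 3, 5, 7)
  deg(7) = 2 (neighbors: 4, 6)
  deg(8) = 2 (neighbors: 1, 4)

Step 2: Sort degrees in non-increasing order:
  Degrees: [4, 3, 1, 3, 2, 5, 2, 2] -> sorted: [5, 4, 3, 3, 2, 2, 2, 1]

Degree sequence: [5, 4, 3, 3, 2, 2, 2, 1]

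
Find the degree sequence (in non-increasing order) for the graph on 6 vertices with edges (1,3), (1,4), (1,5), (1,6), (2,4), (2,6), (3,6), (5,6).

Step 1: Count edges incident to each vertex:
  deg(1) = 4 (neighbors: 3, 4, 5, 6)
  deg(2) = 2 (neighbors: 4, 6)
  deg(3) = 2 (neighbors: 1, 6)
  deg(4) = 2 (neighbors: 1, 2)
  deg(5) = 2 (neighbors: 1, 6)
  deg(6) = 4 (neighbors: 1, 2, 3, 5)

Step 2: Sort degrees in non-increasing order:
  Degrees: [4, 2, 2, 2, 2, 4] -> sorted: [4, 4, 2, 2, 2, 2]

Degree sequence: [4, 4, 2, 2, 2, 2]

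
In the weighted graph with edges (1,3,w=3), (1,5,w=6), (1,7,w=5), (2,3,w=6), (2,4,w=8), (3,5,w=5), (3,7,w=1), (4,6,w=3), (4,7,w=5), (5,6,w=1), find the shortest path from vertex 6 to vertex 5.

Step 1: Build adjacency list with weights:
  1: 3(w=3), 5(w=6), 7(w=5)
  2: 3(w=6), 4(w=8)
  3: 1(w=3), 2(w=6), 5(w=5), 7(w=1)
  4: 2(w=8), 6(w=3), 7(w=5)
  5: 1(w=6), 3(w=5), 6(w=1)
  6: 4(w=3), 5(w=1)
  7: 1(w=5), 3(w=1), 4(w=5)

Step 2: Apply Dijkstra's algorithm from vertex 6:
  Visit vertex 6 (distance=0)
    Update dist[4] = 3
    Update dist[5] = 1
  Visit vertex 5 (distance=1)
    Update dist[1] = 7
    Update dist[3] = 6

Step 3: Shortest path: 6 -> 5
Total weight: 1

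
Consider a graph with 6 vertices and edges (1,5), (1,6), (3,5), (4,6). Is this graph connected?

Step 1: Build adjacency list from edges:
  1: 5, 6
  2: (none)
  3: 5
  4: 6
  5: 1, 3
  6: 1, 4

Step 2: Run BFS/DFS from vertex 1:
  Visited: {1, 5, 6, 3, 4}
  Reached 5 of 6 vertices

Step 3: Only 5 of 6 vertices reached. Graph is disconnected.
Connected components: {1, 3, 4, 5, 6}, {2}
Answer: No, the graph is not connected (2 components).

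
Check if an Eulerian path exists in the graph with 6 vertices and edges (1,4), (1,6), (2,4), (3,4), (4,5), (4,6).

Step 1: Find the degree of each vertex:
  deg(1) = 2
  deg(2) = 1
  deg(3) = 1
  deg(4) = 5
  deg(5) = 1
  deg(6) = 2

Step 2: Count vertices with odd degree:
  Odd-degree vertices: 2, 3, 4, 5 (4 total)

Step 3: Apply Euler's theorem:
  - Eulerian circuit exists iff graph is connected and all vertices have even degree
  - Eulerian path exists iff graph is connected and has 0 or 2 odd-degree vertices

Graph has 4 odd-degree vertices (need 0 or 2).
Neither Eulerian path nor Eulerian circuit exists.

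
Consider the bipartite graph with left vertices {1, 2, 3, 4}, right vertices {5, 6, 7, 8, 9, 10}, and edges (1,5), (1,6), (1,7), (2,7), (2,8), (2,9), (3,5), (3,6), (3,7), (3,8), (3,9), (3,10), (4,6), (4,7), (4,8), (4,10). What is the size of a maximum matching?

Step 1: List the neighbors of each left vertex:
  1: 5, 6, 7
  2: 7, 8, 9
  3: 5, 6, 7, 8, 9, 10
  4: 6, 7, 8, 10

Step 2: Greedily match left vertices, then look for augmenting paths:
  Match 1 -- 5
  Match 2 -- 7
  Match 3 -- 6
  Match 4 -- 8
  No augmenting path remains.

Step 3: Verify this is maximum:
  Matching size 4 = min(|L|, |R|) = min(4, 6), which is an upper bound, so this matching is maximum.

Maximum matching: {(1,5), (2,7), (3,6), (4,8)}
Size: 4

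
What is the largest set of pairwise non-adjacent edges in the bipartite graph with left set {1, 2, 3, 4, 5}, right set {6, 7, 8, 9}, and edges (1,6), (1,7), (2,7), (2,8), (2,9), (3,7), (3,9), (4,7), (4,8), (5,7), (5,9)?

Step 1: List the neighbors of each left vertex:
  1: 6, 7
  2: 7, 8, 9
  3: 7, 9
  4: 7, 8
  5: 7, 9

Step 2: Greedily match left vertices, then look for augmenting paths:
  Match 1 -- 6
  Match 2 -- 7
  Match 3 -- 9
  Match 4 -- 8
  No augmenting path remains.

Step 3: Verify this is maximum:
  Matching size 4 = min(|L|, |R|) = min(5, 4), which is an upper bound, so this matching is maximum.

Maximum matching: {(1,6), (2,7), (3,9), (4,8)}
Size: 4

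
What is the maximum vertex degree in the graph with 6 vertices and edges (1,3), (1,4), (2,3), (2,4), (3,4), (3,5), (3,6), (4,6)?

Step 1: Count edges incident to each vertex:
  deg(1) = 2 (neighbors: 3, 4)
  deg(2) = 2 (neighbors: 3, 4)
  deg(3) = 5 (neighbors: 1, 2, 4, 5, 6)
  deg(4) = 4 (neighbors: 1, 2, 3, 6)
  deg(5) = 1 (neighbors: 3)
  deg(6) = 2 (neighbors: 3, 4)

Step 2: Find maximum:
  max(2, 2, 5, 4, 1, 2) = 5 (vertex 3)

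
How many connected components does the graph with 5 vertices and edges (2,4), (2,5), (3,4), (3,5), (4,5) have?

Step 1: Build adjacency list from edges:
  1: (none)
  2: 4, 5
  3: 4, 5
  4: 2, 3, 5
  5: 2, 3, 4

Step 2: Run BFS/DFS from vertex 1:
  Visited: {1}
  Reached 1 of 5 vertices

Step 3: Only 1 of 5 vertices reached. Graph is disconnected.
Connected components: {1}, {2, 3, 4, 5}
Number of connected components: 2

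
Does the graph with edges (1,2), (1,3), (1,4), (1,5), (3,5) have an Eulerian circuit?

Step 1: Find the degree of each vertex:
  deg(1) = 4
  deg(2) = 1
  deg(3) = 2
  deg(4) = 1
  deg(5) = 2

Step 2: Count vertices with odd degree:
  Odd-degree vertices: 2, 4 (2 total)

Step 3: Apply Euler's theorem:
  - Eulerian circuit exists iff graph is connected and all vertices have even degree
  - Eulerian path exists iff graph is connected and has 0 or 2 odd-degree vertices

Graph is connected with exactly 2 odd-degree vertices (2, 4).
Eulerian path exists (starting and ending at the odd-degree vertices), but no Eulerian circuit.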